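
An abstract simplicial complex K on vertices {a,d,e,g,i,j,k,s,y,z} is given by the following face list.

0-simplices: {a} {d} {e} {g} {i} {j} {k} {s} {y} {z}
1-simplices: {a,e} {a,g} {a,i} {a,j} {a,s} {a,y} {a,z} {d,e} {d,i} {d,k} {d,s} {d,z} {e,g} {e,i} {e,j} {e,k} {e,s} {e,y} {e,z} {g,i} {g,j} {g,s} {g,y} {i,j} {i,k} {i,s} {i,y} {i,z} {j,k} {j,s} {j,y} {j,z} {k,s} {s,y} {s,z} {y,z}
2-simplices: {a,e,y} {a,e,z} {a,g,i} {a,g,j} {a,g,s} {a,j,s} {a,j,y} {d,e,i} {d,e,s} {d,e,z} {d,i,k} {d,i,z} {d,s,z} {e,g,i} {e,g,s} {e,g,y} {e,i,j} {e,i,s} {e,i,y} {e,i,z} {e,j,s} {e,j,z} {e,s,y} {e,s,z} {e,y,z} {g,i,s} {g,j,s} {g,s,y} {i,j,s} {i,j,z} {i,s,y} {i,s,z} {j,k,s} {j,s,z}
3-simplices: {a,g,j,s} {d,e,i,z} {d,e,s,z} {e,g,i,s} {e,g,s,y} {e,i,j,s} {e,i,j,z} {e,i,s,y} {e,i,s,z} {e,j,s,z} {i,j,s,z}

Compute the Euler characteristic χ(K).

χ(K)=-3

n_0=10 n_1=36 n_2=34 n_3=11
χ=+10−36+34−11=-3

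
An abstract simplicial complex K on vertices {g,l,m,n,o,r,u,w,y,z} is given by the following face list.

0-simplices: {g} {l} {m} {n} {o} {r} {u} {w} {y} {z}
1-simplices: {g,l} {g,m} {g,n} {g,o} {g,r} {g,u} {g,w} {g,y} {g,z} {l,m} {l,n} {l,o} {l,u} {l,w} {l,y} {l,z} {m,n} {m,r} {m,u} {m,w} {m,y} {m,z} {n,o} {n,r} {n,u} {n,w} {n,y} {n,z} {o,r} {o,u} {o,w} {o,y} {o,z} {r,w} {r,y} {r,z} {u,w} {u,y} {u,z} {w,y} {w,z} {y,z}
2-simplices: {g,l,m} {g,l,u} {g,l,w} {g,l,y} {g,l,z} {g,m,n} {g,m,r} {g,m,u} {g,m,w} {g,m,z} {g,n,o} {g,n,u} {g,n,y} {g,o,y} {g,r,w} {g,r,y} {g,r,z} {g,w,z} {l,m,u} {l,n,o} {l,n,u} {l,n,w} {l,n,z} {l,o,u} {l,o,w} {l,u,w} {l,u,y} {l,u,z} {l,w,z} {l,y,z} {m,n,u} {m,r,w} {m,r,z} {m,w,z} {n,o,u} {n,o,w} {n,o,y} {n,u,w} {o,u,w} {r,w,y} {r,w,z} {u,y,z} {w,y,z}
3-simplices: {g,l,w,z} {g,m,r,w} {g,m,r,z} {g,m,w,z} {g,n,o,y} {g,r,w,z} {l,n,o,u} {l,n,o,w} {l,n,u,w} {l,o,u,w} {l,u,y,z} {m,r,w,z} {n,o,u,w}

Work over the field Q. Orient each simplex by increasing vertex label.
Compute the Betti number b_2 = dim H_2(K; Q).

b_2=3

n_0=10 n_1=42 n_2=43 n_3=13  [Q]
∂1: piv[gl,gm,gn,go,gr,gu,gw,gy,gz] rk=9  ker:lm,ln,lo,lu,lw,ly,lz,mn,mr,mu,mw,my,mz,no,nr,nu,nw,ny,nz,or,ou,ow,oy,oz,rw,ry,rz,uw,uy,uz,wy,wz,yz
∂2: piv[glm,glu,glw,gly,glz,gmn,gmr,gmu,gmw,gmz,gno,gnu,gny,goy,grw,gry,grz,gwz,lno,lnu,lnw,lnz,lou,low,luw,luy,luz,lyz,rwy] rk=29  ker:lmu,lwz,mnu,mrw,mrz,mwz,nou,now,noy,nuw,ouw,rwz,uyz,wyz
∂3: piv[glwz,gmrw,gmrz,gmwz,gnoy,grwz,lnou,lnow,lnuw,louw,luyz] rk=11  ker:mrwz,nouw
b_2=(43−29)−11=3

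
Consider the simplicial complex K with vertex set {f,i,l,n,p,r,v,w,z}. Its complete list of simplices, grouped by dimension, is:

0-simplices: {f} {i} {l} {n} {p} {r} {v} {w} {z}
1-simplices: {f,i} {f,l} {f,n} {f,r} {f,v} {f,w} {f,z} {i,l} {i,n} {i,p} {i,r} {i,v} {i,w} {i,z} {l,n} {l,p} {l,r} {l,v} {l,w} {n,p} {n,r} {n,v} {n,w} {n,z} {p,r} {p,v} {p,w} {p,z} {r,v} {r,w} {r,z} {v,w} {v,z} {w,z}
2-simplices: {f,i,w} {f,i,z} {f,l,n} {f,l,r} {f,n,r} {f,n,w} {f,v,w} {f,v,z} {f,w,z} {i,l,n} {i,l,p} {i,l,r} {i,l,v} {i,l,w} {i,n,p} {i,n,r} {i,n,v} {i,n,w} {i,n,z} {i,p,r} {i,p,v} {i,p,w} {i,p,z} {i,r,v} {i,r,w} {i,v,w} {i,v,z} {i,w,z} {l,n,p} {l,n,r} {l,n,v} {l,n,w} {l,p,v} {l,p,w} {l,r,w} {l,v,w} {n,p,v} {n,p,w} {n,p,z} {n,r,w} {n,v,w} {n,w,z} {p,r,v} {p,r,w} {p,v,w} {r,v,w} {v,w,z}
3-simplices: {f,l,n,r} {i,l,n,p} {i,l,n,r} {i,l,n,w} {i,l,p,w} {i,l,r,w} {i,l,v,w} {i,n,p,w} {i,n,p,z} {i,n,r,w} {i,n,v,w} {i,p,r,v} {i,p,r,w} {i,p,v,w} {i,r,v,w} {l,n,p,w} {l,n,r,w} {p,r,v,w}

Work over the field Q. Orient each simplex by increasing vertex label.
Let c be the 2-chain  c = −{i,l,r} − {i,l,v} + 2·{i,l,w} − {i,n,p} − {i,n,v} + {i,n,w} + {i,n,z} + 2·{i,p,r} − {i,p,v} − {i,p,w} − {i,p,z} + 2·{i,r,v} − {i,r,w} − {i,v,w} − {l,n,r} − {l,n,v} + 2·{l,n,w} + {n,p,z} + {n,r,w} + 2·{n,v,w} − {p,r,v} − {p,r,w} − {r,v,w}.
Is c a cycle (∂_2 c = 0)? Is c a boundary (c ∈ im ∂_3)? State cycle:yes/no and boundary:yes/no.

cycle:yes boundary:no

n_0=9 n_1=34 n_2=47 n_3=18  [Q]
∂1: piv[fi,fl,fn,fr,fv,fw,fz,ip] rk=8  ker:il,in,ir,iv,iw,iz,ln,lp,lr,lv,lw,np,nr,nv,nw,nz,pr,pv,pw,pz,rv,rw,rz,vw,vz,wz
∂2: piv[fiw,fiz,fln,flr,fnr,fnw,fvw,fvz,fwz,iln,ilp,ilr,ilv,ilw,inp,inv,inw,inz,ipr,ipv,ipw,ipz,irv,irw,ivw] rk=25  ker:inr,ivz,iwz,lnp,lnr,lnv,lnw,lpv,lpw,lrw,lvw,npv,npw,npz,nrw,nvw,nwz,prv,prw,pvw,rvw,vwz
∂3: piv[flnr,ilnp,ilnr,ilnw,ilpw,ilrw,ilvw,inpw,inpz,inrw,invw,iprv,iprw,ipvw,irvw] rk=15  ker:lnpw,lnrw,prvw
∂2c = 0
c vs im∂3: residual ≠ 0 ⇒ not boundary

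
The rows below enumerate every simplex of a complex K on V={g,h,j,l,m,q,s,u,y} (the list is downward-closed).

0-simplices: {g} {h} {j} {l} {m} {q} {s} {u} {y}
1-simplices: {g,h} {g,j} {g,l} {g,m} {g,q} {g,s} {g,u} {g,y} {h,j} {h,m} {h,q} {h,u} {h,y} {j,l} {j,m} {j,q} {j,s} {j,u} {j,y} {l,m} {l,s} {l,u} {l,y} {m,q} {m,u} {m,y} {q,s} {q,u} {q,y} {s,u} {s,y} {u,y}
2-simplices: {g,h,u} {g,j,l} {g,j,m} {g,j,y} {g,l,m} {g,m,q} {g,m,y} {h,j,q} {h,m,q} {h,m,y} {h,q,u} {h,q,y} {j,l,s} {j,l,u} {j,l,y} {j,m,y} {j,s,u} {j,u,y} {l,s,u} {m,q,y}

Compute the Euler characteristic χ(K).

χ(K)=-3

n_0=9 n_1=32 n_2=20
χ=+9−32+20=-3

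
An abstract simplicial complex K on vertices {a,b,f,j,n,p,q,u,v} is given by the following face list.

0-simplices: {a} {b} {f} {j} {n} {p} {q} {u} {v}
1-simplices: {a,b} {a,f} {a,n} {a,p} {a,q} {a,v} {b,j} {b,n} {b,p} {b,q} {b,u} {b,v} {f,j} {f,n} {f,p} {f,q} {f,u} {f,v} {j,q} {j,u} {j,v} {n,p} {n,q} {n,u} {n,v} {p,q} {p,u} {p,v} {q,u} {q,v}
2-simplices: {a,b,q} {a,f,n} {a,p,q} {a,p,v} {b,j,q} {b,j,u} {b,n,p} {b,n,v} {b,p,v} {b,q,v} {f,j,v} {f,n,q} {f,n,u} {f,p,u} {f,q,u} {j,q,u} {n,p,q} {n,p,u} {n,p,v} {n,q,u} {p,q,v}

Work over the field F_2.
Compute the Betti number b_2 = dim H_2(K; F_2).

b_2=2

n_0=9 n_1=30 n_2=21  [Z2]
∂1: piv[ab,af,an,ap,aq,av,bj,bu] rk=8  ker:bn,bp,bq,bv,fj,fn,fp,fq,fu,fv,jq,ju,jv,np,nq,nu,nv,pq,pu,pv,qu,qv
∂2: piv[abq,afn,apq,apv,bjq,bju,bnp,bnv,bpv,bqv,fjv,fnq,fnu,fpu,fqu,jqu,npq,npu,pqv] rk=19  ker:npv,nqu
b_2=(21−19)−0=2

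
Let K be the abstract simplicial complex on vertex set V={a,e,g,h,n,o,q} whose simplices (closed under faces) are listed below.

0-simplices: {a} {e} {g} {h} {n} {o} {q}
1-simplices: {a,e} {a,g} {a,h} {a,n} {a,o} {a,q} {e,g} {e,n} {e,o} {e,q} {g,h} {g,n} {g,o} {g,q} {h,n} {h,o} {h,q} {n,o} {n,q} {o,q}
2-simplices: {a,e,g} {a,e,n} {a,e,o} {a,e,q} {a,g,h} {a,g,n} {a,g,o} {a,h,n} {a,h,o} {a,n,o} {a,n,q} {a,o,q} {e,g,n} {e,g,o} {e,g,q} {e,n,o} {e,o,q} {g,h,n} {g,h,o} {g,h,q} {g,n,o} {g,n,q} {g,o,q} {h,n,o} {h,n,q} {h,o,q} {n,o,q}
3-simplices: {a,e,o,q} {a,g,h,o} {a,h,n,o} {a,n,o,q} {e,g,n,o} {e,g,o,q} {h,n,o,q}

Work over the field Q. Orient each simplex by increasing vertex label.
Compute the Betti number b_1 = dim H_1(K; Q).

n_0=7 n_1=20 n_2=27 n_3=7  [Q]
∂1: piv[ae,ag,ah,an,ao,aq] rk=6  ker:eg,en,eo,eq,gh,gn,go,gq,hn,ho,hq,no,nq,oq
∂2: piv[aeg,aen,aeo,aeq,agh,agn,ago,ahn,aho,ano,anq,aoq,egq,ghq] rk=14  ker:egn,ego,eno,eoq,ghn,gho,gno,gnq,goq,hno,hnq,hoq,noq
∂3: piv[aeoq,agho,ahno,anoq,egno,egoq,hnoq] rk=7
b_1=(20−6)−14=0

b_1=0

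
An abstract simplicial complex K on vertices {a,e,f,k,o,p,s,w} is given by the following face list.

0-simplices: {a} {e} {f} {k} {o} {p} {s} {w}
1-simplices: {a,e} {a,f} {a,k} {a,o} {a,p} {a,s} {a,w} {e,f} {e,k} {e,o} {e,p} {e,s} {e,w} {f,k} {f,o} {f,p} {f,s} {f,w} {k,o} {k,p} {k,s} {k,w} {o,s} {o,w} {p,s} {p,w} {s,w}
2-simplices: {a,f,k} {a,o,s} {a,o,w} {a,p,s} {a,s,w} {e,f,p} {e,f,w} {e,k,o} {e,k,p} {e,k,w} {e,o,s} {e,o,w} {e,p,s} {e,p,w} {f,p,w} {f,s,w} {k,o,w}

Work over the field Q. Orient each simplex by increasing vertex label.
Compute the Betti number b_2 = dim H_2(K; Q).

n_0=8 n_1=27 n_2=17  [Q]
∂1: piv[ae,af,ak,ao,ap,as,aw] rk=7  ker:ef,ek,eo,ep,es,ew,fk,fo,fp,fs,fw,ko,kp,ks,kw,os,ow,ps,pw,sw
∂2: piv[afk,aos,aow,aps,asw,efp,efw,eko,ekp,ekw,eos,eow,eps,epw,fsw] rk=15  ker:fpw,kow
b_2=(17−15)−0=2

b_2=2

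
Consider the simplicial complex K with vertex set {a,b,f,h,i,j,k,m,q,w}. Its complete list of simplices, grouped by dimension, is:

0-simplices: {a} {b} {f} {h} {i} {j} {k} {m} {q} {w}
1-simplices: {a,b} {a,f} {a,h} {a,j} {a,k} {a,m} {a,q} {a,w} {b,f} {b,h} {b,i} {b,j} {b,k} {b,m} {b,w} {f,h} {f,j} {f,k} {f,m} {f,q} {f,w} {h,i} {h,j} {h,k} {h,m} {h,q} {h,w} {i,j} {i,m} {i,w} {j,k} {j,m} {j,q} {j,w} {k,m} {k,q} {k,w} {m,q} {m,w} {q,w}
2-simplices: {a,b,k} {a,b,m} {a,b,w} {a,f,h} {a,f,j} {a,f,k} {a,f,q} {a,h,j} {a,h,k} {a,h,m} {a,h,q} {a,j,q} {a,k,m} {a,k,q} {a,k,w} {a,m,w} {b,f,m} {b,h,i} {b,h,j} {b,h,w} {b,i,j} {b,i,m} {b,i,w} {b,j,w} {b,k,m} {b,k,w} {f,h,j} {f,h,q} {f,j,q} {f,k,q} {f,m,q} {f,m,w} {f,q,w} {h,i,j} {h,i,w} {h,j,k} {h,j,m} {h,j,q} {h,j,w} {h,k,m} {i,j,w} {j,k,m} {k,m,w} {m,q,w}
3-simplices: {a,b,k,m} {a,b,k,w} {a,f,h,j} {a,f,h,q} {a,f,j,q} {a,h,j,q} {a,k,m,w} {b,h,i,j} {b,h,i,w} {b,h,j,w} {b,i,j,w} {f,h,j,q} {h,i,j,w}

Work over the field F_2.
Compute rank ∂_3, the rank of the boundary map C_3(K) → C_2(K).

rank∂_3=11

n_0=10 n_1=40 n_2=44 n_3=13  [Z2]
∂1: piv[ab,af,ah,aj,ak,am,aq,aw,bi] rk=9  ker:bf,bh,bj,bk,bm,bw,fh,fj,fk,fm,fq,fw,hi,hj,hk,hm,hq,hw,ij,im,iw,jk,jm,jq,jw,km,kq,kw,mq,mw,qw
∂2: piv[abk,abm,abw,afh,afj,afk,afq,ahj,ahk,ahm,ahq,ajq,akm,akq,akw,amw,bfm,bhi,bhj,bhw,bij,bim,biw,bjw,fmq,fmw,fqw,hjk,hjm] rk=29  ker:bkm,bkw,fhj,fhq,fjq,fkq,hij,hiw,hjq,hjw,hkm,ijw,jkm,kmw,mqw
∂3: piv[abkm,abkw,afhj,afhq,afjq,ahjq,akmw,bhij,bhiw,bhjw,bijw] rk=11  ker:fhjq,hijw
rk∂_3=11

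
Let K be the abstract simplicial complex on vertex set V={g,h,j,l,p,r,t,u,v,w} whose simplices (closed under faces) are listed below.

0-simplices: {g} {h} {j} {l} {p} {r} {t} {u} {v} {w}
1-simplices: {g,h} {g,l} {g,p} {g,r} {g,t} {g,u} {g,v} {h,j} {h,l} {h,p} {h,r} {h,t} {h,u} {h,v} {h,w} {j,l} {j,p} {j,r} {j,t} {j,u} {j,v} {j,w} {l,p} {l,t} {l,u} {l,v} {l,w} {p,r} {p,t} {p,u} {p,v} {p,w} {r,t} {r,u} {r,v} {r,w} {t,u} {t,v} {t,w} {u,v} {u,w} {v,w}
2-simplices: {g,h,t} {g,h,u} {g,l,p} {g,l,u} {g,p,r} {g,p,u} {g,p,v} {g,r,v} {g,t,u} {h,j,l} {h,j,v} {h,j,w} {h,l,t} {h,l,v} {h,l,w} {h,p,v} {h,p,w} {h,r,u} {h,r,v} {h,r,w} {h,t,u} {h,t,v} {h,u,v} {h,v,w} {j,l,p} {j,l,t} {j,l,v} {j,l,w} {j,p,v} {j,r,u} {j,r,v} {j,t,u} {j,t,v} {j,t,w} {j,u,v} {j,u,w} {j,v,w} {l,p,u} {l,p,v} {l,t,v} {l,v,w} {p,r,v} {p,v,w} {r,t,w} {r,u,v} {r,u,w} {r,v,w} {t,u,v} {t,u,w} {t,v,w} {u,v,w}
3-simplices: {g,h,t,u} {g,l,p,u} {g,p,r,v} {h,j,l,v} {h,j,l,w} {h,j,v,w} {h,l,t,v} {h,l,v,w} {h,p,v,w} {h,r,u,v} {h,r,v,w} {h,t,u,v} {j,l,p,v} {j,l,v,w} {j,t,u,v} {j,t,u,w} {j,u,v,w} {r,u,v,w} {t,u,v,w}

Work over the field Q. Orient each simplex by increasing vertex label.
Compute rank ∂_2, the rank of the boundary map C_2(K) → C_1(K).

n_0=10 n_1=42 n_2=51 n_3=19  [Q]
∂1: piv[gh,gl,gp,gr,gt,gu,gv,hj,hw] rk=9  ker:hl,hp,hr,ht,hu,hv,jl,jp,jr,jt,ju,jv,jw,lp,lt,lu,lv,lw,pr,pt,pu,pv,pw,rt,ru,rv,rw,tu,tv,tw,uv,uw,vw
∂2: piv[ght,ghu,glp,glu,gpr,gpu,gpv,grv,gtu,hjl,hjv,hjw,hlt,hlv,hlw,hpv,hpw,hru,hrv,hrw,htv,huv,hvw,jlp,jlt,jpv,jru,jrv,jtw,juw,rtw] rk=31  ker:htu,jlv,jlw,jtu,jtv,juv,jvw,lpu,lpv,ltv,lvw,prv,pvw,ruv,ruw,rvw,tuv,tuw,tvw,uvw
∂3: piv[ghtu,glpu,gprv,hjlv,hjlw,hjvw,hltv,hlvw,hpvw,hruv,hrvw,htuv,jlpv,jtuv,jtuw,juvw,ruvw,tuvw] rk=18  ker:jlvw
rk∂_2=31

rank∂_2=31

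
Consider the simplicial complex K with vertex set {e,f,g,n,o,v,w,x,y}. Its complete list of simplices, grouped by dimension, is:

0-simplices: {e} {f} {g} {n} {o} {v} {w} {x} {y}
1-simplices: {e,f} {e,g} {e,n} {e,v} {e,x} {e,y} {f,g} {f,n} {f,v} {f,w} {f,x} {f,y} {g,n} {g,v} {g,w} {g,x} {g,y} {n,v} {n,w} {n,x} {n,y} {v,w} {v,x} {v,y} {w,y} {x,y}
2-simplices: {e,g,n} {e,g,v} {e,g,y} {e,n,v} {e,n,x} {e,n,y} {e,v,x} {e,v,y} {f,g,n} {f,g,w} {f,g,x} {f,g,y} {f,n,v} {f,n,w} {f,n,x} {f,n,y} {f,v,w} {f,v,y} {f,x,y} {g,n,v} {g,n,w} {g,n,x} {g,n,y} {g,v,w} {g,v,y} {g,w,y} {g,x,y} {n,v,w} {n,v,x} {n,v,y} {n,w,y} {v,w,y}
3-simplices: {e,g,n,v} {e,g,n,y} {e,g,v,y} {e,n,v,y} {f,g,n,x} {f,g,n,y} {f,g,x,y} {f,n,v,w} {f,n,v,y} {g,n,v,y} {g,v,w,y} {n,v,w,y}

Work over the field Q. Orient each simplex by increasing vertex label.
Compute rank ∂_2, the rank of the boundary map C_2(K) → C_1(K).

n_0=9 n_1=26 n_2=32 n_3=12  [Q]
∂1: piv[ef,eg,en,ev,ex,ey,fw] rk=7  ker:fg,fn,fv,fx,fy,gn,gv,gw,gx,gy,nv,nw,nx,ny,vw,vx,vy,wy,xy
∂2: piv[egn,egv,egy,env,enx,eny,evx,evy,fgn,fgw,fgx,fgy,fnv,fnw,fnx,fvw,fxy,gwy] rk=18  ker:fny,fvy,gnv,gnw,gnx,gny,gvw,gvy,gxy,nvw,nvx,nvy,nwy,vwy
∂3: piv[egnv,egny,egvy,envy,fgnx,fgny,fgxy,fnvw,fnvy,gvwy,nvwy] rk=11  ker:gnvy
rk∂_2=18

rank∂_2=18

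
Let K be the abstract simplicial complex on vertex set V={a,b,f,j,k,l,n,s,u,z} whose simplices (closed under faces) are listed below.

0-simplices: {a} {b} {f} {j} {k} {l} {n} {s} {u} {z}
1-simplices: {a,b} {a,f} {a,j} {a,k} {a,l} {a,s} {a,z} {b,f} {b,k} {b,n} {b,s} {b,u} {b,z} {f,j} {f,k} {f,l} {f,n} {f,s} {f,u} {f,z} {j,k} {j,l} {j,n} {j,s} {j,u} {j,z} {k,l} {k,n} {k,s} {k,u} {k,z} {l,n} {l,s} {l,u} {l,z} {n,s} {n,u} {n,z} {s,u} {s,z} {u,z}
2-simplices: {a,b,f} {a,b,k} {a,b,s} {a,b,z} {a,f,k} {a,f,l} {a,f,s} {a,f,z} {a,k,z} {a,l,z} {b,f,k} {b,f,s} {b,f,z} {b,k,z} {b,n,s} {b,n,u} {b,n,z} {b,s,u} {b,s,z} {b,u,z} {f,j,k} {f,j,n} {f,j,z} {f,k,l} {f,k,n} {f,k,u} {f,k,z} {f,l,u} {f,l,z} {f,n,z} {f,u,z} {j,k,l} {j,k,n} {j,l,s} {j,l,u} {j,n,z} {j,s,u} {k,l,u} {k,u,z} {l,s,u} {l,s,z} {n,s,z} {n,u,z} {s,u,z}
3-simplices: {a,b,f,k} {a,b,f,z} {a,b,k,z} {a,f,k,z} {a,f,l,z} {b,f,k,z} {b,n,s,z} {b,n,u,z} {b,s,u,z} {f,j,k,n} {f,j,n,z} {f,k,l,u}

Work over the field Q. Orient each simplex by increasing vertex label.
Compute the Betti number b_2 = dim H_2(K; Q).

b_2=4

n_0=10 n_1=41 n_2=44 n_3=12  [Q]
∂1: piv[ab,af,aj,ak,al,as,az,bn,bu] rk=9  ker:bf,bk,bs,bz,fj,fk,fl,fn,fs,fu,fz,jk,jl,jn,js,ju,jz,kl,kn,ks,ku,kz,ln,ls,lu,lz,ns,nu,nz,su,sz,uz
∂2: piv[abf,abk,abs,abz,afk,afl,afs,afz,akz,alz,bns,bnu,bnz,bsu,bsz,buz,fjk,fjn,fjz,fkl,fkn,fku,flu,fnz,fuz,jkl,jls,jlu,jsu] rk=29  ker:bfk,bfs,bfz,bkz,fkz,flz,jkn,jnz,klu,kuz,lsu,lsz,nsz,nuz,suz
∂3: piv[abfk,abfz,abkz,afkz,aflz,bnsz,bnuz,bsuz,fjkn,fjnz,fklu] rk=11  ker:bfkz
b_2=(44−29)−11=4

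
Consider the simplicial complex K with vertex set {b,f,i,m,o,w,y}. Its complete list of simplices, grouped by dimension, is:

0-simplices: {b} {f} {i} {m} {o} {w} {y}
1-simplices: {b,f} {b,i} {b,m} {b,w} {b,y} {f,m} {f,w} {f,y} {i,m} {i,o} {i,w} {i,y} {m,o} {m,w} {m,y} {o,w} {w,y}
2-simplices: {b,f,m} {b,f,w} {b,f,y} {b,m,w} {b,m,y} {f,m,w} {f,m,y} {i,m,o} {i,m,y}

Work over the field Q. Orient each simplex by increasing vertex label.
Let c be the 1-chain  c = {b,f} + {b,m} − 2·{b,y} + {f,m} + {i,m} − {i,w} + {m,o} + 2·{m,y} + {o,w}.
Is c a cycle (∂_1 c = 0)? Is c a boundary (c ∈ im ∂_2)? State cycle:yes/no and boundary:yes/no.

cycle:yes boundary:no

n_0=7 n_1=17 n_2=9  [Q]
∂1: piv[bf,bi,bm,bw,by,io] rk=6  ker:fm,fw,fy,im,iw,iy,mo,mw,my,ow,wy
∂2: piv[bfm,bfw,bfy,bmw,bmy,imo,imy] rk=7  ker:fmw,fmy
∂1c = 0
c vs im∂2: residual ≠ 0 ⇒ not boundary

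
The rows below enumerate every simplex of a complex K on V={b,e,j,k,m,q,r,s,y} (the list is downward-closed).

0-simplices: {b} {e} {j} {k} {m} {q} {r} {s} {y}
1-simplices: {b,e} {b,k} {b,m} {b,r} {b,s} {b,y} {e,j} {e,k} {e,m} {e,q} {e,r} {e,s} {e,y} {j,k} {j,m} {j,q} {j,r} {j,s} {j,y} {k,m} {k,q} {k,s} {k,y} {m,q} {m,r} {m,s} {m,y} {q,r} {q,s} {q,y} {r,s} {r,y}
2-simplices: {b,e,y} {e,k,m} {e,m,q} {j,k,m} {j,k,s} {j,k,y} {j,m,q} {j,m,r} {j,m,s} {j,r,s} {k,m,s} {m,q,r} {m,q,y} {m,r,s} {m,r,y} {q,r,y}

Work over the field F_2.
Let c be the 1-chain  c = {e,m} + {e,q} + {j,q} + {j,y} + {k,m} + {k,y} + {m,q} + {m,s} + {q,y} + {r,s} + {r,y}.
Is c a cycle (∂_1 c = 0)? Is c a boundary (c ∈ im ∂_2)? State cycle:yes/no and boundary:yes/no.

n_0=9 n_1=32 n_2=16  [Z2]
∂1: piv[be,bk,bm,br,bs,by,ej,eq] rk=8  ker:ek,em,er,es,ey,jk,jm,jq,jr,js,jy,km,kq,ks,ky,mq,mr,ms,my,qr,qs,qy,rs,ry
∂2: piv[bey,ekm,emq,jkm,jks,jky,jmq,jmr,jms,jrs,mqr,mqy,mry] rk=13  ker:kms,mrs,qry
∂1c = 0
c vs im∂2: reduces to 0 ⇒ boundary

cycle:yes boundary:yes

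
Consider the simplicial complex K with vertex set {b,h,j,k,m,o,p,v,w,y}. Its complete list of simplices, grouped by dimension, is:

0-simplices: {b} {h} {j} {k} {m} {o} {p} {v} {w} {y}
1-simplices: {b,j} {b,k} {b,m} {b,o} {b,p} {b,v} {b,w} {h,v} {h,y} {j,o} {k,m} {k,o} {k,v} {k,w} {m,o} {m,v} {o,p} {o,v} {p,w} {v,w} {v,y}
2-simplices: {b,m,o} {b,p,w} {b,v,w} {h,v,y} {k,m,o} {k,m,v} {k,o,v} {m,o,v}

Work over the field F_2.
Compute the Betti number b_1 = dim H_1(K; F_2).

n_0=10 n_1=21 n_2=8  [Z2]
∂1: piv[bj,bk,bm,bo,bp,bv,bw,hv,hy] rk=9  ker:jo,km,ko,kv,kw,mo,mv,op,ov,pw,vw,vy
∂2: piv[bmo,bpw,bvw,hvy,kmo,kmv,kov] rk=7  ker:mov
b_1=(21−9)−7=5

b_1=5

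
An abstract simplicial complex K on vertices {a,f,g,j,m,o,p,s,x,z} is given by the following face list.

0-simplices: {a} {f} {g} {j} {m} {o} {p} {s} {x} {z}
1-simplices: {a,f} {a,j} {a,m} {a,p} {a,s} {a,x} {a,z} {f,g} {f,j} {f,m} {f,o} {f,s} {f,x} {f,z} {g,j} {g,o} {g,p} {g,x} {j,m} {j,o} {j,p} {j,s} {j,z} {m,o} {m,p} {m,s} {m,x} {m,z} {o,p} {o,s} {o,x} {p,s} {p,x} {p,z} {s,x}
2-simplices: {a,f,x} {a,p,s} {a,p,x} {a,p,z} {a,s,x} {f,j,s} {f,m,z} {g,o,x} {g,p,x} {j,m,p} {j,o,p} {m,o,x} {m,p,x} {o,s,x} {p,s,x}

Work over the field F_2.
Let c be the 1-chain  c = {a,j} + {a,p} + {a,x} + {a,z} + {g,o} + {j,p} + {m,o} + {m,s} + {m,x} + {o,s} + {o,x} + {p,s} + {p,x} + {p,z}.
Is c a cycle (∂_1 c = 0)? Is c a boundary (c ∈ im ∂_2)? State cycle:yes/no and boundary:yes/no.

cycle:no boundary:no

n_0=10 n_1=35 n_2=15  [Z2]
∂1: piv[af,aj,am,ap,as,ax,az,fg,fo] rk=9  ker:fj,fm,fs,fx,fz,gj,go,gp,gx,jm,jo,jp,js,jz,mo,mp,ms,mx,mz,op,os,ox,ps,px,pz,sx
∂2: piv[afx,aps,apx,apz,asx,fjs,fmz,gox,gpx,jmp,jop,mox,mpx,osx] rk=14  ker:psx
∂1c = {g} + {m} + {p} + {s}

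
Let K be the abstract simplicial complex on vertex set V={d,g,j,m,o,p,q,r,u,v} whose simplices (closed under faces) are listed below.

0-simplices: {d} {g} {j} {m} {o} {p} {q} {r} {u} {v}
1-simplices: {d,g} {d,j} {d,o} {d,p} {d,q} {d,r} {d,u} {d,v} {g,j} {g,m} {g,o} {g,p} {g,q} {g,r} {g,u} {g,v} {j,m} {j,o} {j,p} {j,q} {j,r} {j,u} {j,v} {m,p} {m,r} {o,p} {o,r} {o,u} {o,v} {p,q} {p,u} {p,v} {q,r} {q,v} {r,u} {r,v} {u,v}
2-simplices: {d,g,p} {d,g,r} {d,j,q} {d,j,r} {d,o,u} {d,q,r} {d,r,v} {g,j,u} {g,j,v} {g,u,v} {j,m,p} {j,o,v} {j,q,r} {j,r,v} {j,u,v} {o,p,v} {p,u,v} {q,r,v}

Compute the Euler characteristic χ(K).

χ(K)=-9

n_0=10 n_1=37 n_2=18
χ=+10−37+18=-9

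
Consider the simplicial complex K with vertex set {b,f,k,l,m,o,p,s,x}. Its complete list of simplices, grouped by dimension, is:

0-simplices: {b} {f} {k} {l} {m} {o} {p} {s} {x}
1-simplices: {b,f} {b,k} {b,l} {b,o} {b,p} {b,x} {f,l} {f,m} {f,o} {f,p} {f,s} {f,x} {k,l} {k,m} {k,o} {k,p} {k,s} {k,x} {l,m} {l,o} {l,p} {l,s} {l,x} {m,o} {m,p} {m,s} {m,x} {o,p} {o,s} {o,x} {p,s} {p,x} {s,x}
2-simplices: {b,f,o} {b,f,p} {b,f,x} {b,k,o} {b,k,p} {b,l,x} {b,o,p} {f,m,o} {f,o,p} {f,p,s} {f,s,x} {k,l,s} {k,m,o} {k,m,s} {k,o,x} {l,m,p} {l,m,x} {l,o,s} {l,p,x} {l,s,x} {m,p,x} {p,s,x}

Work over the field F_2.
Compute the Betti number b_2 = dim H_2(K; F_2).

n_0=9 n_1=33 n_2=22  [Z2]
∂1: piv[bf,bk,bl,bo,bp,bx,fm,fs] rk=8  ker:fl,fo,fp,fx,kl,km,ko,kp,ks,kx,lm,lo,lp,ls,lx,mo,mp,ms,mx,op,os,ox,ps,px,sx
∂2: piv[bfo,bfp,bfx,bko,bkp,blx,bop,fmo,fps,fsx,kls,kmo,kms,kox,lmp,lmx,los,lpx,lsx,psx] rk=20  ker:fop,mpx
b_2=(22−20)−0=2

b_2=2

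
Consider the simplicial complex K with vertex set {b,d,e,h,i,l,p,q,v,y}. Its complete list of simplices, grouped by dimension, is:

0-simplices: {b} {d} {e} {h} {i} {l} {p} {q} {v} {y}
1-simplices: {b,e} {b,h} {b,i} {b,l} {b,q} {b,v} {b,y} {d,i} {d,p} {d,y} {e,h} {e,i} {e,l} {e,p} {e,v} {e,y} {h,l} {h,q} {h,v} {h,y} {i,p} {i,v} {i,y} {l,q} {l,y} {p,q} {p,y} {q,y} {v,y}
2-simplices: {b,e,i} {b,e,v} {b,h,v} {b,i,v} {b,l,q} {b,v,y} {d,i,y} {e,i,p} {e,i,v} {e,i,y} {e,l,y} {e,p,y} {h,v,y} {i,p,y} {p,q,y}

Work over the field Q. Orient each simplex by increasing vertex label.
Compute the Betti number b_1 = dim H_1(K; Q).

n_0=10 n_1=29 n_2=15  [Q]
∂1: piv[be,bh,bi,bl,bq,bv,by,di,dp] rk=9  ker:dy,eh,ei,el,ep,ev,ey,hl,hq,hv,hy,ip,iv,iy,lq,ly,pq,py,qy,vy
∂2: piv[bei,bev,bhv,biv,blq,bvy,diy,eip,eiy,ely,epy,hvy,pqy] rk=13  ker:eiv,ipy
b_1=(29−9)−13=7

b_1=7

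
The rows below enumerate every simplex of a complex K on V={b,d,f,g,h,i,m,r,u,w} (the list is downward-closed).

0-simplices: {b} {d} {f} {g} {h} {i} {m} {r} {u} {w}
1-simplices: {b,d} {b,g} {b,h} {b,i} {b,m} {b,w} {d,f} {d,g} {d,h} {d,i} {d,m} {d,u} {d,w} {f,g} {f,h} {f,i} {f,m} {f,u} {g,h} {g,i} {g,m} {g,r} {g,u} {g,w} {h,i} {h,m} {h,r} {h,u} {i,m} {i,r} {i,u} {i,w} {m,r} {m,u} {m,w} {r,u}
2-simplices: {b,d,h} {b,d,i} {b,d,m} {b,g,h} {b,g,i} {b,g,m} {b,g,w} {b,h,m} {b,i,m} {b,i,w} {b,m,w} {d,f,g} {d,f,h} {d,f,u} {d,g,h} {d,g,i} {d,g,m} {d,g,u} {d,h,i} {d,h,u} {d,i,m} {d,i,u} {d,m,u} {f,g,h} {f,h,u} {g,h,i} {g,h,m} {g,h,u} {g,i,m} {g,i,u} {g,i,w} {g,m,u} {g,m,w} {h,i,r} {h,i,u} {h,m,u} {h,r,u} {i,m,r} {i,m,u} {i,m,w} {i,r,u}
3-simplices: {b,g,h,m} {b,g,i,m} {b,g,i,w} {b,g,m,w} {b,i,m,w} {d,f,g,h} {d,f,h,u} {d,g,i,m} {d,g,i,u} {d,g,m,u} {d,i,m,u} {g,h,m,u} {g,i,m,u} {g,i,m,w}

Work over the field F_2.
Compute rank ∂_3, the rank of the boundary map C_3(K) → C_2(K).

rank∂_3=12

n_0=10 n_1=36 n_2=41 n_3=14  [Z2]
∂1: piv[bd,bg,bh,bi,bm,bw,df,du,gr] rk=9  ker:dg,dh,di,dm,dw,fg,fh,fi,fm,fu,gh,gi,gm,gu,gw,hi,hm,hr,hu,im,ir,iu,iw,mr,mu,mw,ru
∂2: piv[bdh,bdi,bdm,bgh,bgi,bgm,bgw,bhm,bim,biw,bmw,dfg,dfh,dfu,dgh,dgu,dhi,dhu,diu,dmu,hir,hru,imr] rk=23  ker:dgi,dgm,dim,fgh,fhu,ghi,ghm,ghu,gim,giu,giw,gmu,gmw,hiu,hmu,imu,imw,iru
∂3: piv[bghm,bgim,bgiw,bgmw,bimw,dfgh,dfhu,dgim,dgiu,dgmu,dimu,ghmu] rk=12  ker:gimu,gimw
rk∂_3=12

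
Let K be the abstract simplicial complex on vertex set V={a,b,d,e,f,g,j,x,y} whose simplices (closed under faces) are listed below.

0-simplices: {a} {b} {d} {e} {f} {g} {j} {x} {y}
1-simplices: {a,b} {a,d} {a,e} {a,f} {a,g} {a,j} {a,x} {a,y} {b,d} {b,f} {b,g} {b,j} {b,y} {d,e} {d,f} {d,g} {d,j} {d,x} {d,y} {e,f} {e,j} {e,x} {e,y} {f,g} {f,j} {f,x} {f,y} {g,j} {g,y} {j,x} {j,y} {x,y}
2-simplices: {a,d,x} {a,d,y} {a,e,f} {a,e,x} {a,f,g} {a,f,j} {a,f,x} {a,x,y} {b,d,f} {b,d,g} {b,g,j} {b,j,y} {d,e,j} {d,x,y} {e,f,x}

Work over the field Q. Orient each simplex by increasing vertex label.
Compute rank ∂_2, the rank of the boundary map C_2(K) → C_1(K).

n_0=9 n_1=32 n_2=15  [Q]
∂1: piv[ab,ad,ae,af,ag,aj,ax,ay] rk=8  ker:bd,bf,bg,bj,by,de,df,dg,dj,dx,dy,ef,ej,ex,ey,fg,fj,fx,fy,gj,gy,jx,jy,xy
∂2: piv[adx,ady,aef,aex,afg,afj,afx,axy,bdf,bdg,bgj,bjy,dej] rk=13  ker:dxy,efx
rk∂_2=13

rank∂_2=13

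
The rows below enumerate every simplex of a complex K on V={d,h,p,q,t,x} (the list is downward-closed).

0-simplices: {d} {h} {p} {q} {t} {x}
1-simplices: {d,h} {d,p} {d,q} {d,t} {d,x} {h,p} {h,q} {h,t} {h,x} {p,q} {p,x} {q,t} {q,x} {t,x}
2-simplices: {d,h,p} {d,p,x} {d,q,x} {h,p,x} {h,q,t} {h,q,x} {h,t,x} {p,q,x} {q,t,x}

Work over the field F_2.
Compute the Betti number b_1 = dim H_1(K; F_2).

b_1=1

n_0=6 n_1=14 n_2=9  [Z2]
∂1: piv[dh,dp,dq,dt,dx] rk=5  ker:hp,hq,ht,hx,pq,px,qt,qx,tx
∂2: piv[dhp,dpx,dqx,hpx,hqt,hqx,htx,pqx] rk=8  ker:qtx
b_1=(14−5)−8=1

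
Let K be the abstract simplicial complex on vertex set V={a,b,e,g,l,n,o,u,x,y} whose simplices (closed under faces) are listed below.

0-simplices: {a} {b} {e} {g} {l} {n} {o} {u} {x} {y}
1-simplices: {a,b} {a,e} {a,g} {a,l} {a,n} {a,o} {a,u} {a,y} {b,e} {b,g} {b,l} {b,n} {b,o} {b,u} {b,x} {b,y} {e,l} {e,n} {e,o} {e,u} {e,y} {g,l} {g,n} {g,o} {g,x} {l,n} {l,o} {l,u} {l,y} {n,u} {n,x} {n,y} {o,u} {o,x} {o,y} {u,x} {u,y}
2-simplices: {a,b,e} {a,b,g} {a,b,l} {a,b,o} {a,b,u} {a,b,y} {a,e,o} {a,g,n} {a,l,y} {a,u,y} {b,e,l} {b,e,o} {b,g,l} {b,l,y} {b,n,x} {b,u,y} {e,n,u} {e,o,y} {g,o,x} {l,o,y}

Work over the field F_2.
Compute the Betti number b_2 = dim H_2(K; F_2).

n_0=10 n_1=37 n_2=20  [Z2]
∂1: piv[ab,ae,ag,al,an,ao,au,ay,bx] rk=9  ker:be,bg,bl,bn,bo,bu,by,el,en,eo,eu,ey,gl,gn,go,gx,ln,lo,lu,ly,nu,nx,ny,ou,ox,oy,ux,uy
∂2: piv[abe,abg,abl,abo,abu,aby,aeo,agn,aly,auy,bel,bgl,bnx,enu,eoy,gox,loy] rk=17  ker:beo,bly,buy
b_2=(20−17)−0=3

b_2=3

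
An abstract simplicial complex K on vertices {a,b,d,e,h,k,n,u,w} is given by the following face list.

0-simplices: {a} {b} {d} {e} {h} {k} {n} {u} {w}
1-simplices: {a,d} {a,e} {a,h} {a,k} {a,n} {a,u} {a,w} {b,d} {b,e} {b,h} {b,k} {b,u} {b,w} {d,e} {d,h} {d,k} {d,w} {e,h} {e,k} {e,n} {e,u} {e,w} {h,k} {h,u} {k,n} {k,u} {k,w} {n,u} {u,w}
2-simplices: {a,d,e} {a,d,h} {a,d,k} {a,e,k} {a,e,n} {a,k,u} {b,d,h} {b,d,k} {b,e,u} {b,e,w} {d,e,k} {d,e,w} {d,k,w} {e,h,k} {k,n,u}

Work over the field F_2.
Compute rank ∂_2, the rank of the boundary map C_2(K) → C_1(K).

n_0=9 n_1=29 n_2=15  [Z2]
∂1: piv[ad,ae,ah,ak,an,au,aw,bd] rk=8  ker:be,bh,bk,bu,bw,de,dh,dk,dw,eh,ek,en,eu,ew,hk,hu,kn,ku,kw,nu,uw
∂2: piv[ade,adh,adk,aek,aen,aku,bdh,bdk,beu,bew,dew,dkw,ehk,knu] rk=14  ker:dek
rk∂_2=14

rank∂_2=14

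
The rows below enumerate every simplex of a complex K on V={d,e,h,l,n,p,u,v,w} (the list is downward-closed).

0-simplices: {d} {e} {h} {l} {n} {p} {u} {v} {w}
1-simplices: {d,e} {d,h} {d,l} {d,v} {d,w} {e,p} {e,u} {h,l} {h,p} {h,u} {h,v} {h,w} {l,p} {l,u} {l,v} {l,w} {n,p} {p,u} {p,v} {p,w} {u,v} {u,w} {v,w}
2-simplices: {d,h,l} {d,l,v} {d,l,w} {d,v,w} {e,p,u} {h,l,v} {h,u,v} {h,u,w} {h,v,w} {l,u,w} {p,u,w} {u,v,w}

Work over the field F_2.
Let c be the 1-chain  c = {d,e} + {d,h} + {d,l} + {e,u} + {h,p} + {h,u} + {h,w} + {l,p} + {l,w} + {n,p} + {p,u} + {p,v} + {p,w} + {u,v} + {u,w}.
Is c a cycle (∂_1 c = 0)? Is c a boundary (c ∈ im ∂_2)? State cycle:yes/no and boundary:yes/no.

n_0=9 n_1=23 n_2=12  [Z2]
∂1: piv[de,dh,dl,dv,dw,ep,eu,np] rk=8  ker:hl,hp,hu,hv,hw,lp,lu,lv,lw,pu,pv,pw,uv,uw,vw
∂2: piv[dhl,dlv,dlw,dvw,epu,hlv,huv,huw,hvw,luw,puw] rk=11  ker:uvw
∂1c = {d} + {l} + {n} + {u}

cycle:no boundary:no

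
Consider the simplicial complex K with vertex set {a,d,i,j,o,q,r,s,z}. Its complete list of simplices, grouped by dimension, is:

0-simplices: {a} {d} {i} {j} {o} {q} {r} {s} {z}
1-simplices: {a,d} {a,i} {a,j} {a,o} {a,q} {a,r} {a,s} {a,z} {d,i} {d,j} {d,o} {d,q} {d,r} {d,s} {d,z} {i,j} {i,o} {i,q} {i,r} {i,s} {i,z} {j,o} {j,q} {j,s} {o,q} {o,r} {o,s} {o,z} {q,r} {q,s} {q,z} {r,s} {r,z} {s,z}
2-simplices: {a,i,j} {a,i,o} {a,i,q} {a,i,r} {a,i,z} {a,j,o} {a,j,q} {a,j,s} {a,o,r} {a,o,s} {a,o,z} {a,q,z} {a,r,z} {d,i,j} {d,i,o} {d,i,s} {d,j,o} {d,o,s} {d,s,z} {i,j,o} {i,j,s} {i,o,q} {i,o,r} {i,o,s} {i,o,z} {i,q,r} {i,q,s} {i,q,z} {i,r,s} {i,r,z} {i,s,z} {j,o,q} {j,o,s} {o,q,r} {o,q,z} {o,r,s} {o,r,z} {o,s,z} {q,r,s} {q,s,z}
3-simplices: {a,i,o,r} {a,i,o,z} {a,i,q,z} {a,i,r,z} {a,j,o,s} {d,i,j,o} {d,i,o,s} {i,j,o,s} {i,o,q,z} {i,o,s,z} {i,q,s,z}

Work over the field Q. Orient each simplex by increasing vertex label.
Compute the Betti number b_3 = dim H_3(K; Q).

b_3=0

n_0=9 n_1=34 n_2=40 n_3=11  [Q]
∂1: piv[ad,ai,aj,ao,aq,ar,as,az] rk=8  ker:di,dj,do,dq,dr,ds,dz,ij,io,iq,ir,is,iz,jo,jq,js,oq,or,os,oz,qr,qs,qz,rs,rz,sz
∂2: piv[aij,aio,aiq,air,aiz,ajo,ajq,ajs,aor,aos,aoz,aqz,arz,dij,dio,dis,dos,dsz,ioq,iqr,iqs,irs,isz] rk=23  ker:djo,ijo,ijs,ior,ios,ioz,iqz,irz,joq,jos,oqr,oqz,ors,orz,osz,qrs,qsz
∂3: piv[aior,aioz,aiqz,airz,ajos,dijo,dios,ijos,ioqz,iosz,iqsz] rk=11
b_3=(11−11)−0=0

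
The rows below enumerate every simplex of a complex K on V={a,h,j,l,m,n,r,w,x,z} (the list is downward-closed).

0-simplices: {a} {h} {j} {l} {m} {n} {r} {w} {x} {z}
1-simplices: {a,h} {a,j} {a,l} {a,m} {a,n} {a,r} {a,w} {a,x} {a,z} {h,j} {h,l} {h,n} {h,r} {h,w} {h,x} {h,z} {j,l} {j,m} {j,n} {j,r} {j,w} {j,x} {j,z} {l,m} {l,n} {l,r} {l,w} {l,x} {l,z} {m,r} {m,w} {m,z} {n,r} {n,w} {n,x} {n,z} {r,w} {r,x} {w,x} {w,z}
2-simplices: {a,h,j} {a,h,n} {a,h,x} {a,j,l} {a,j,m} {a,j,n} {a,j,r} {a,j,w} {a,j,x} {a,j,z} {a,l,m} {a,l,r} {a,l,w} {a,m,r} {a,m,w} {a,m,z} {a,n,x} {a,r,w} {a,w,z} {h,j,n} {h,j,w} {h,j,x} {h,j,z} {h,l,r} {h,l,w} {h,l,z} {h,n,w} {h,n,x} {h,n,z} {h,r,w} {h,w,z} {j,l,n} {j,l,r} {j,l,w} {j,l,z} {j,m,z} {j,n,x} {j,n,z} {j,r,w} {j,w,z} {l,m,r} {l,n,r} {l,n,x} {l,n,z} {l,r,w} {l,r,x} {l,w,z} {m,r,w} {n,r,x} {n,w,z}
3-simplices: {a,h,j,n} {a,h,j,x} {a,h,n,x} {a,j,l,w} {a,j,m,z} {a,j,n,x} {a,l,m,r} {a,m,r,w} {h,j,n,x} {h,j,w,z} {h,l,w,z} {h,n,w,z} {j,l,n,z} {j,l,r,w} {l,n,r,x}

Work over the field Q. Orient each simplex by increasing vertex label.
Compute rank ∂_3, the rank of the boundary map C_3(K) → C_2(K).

rank∂_3=14

n_0=10 n_1=40 n_2=50 n_3=15  [Q]
∂1: piv[ah,aj,al,am,an,ar,aw,ax,az] rk=9  ker:hj,hl,hn,hr,hw,hx,hz,jl,jm,jn,jr,jw,jx,jz,lm,ln,lr,lw,lx,lz,mr,mw,mz,nr,nw,nx,nz,rw,rx,wx,wz
∂2: piv[ahj,ahn,ahx,ajl,ajm,ajn,ajr,ajw,ajx,ajz,alm,alr,alw,amr,amw,amz,anx,arw,awz,hjw,hjz,hlr,hlw,hlz,hnw,hnz,jln,lnr,lnx,lrx] rk=30  ker:hjn,hjx,hnx,hrw,hwz,jlr,jlw,jlz,jmz,jnx,jnz,jrw,jwz,lmr,lnz,lrw,lwz,mrw,nrx,nwz
∂3: piv[ahjn,ahjx,ahnx,ajlw,ajmz,ajnx,almr,amrw,hjwz,hlwz,hnwz,jlnz,jlrw,lnrx] rk=14  ker:hjnx
rk∂_3=14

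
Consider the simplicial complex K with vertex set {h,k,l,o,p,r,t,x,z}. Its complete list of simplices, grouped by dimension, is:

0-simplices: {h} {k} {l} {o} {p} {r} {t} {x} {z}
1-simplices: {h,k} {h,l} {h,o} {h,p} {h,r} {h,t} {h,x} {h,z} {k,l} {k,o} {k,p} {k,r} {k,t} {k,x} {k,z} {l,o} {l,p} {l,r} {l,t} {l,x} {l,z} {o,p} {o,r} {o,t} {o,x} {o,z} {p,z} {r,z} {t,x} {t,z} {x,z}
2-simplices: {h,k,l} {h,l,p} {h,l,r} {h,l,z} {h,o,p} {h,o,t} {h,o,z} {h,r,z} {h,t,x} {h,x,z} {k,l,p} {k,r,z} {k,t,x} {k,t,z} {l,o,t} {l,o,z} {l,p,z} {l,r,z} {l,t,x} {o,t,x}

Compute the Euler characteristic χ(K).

n_0=9 n_1=31 n_2=20
χ=+9−31+20=-2

χ(K)=-2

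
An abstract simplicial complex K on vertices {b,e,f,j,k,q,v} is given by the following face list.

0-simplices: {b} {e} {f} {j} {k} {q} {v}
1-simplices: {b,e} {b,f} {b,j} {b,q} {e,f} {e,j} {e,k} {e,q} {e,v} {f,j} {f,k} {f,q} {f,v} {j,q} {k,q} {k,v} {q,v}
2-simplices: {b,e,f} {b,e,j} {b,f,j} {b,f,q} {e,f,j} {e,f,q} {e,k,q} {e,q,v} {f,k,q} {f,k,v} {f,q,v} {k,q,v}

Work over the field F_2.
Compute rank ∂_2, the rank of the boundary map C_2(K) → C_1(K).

n_0=7 n_1=17 n_2=12  [Z2]
∂1: piv[be,bf,bj,bq,ek,ev] rk=6  ker:ef,ej,eq,fj,fk,fq,fv,jq,kq,kv,qv
∂2: piv[bef,bej,bfj,bfq,efq,ekq,eqv,fkq,fkv,fqv] rk=10  ker:efj,kqv
rk∂_2=10

rank∂_2=10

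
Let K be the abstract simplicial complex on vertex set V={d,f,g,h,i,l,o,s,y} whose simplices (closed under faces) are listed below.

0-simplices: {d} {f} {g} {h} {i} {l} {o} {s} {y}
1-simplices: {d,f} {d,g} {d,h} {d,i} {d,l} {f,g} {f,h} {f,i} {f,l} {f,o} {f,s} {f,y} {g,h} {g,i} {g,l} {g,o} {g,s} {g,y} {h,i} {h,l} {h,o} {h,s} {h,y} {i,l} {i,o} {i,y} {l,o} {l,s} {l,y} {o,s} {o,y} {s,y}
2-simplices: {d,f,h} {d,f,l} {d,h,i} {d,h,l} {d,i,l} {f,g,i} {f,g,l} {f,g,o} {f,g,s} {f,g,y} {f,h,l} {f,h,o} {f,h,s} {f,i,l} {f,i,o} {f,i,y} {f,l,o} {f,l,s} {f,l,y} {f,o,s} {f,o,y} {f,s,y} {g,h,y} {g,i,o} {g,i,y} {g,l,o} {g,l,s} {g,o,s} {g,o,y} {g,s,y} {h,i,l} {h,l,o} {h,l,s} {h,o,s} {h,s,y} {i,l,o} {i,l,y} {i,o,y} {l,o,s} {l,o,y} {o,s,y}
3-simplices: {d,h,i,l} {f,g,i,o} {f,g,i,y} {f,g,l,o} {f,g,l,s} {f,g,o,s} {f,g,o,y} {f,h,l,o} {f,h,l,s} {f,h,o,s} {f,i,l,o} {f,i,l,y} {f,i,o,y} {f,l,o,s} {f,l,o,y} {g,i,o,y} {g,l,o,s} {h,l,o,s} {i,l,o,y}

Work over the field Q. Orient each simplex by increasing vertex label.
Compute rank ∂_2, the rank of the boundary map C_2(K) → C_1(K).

n_0=9 n_1=32 n_2=41 n_3=19  [Q]
∂1: piv[df,dg,dh,di,dl,fo,fs,fy] rk=8  ker:fg,fh,fi,fl,gh,gi,gl,go,gs,gy,hi,hl,ho,hs,hy,il,io,iy,lo,ls,ly,os,oy,sy
∂2: piv[dfh,dfl,dhi,dhl,dil,fgi,fgl,fgo,fgs,fgy,fho,fhs,fil,fio,fiy,flo,fls,fly,fos,foy,fsy,ghy,hsy] rk=23  ker:fhl,gio,giy,glo,gls,gos,goy,gsy,hil,hlo,hls,hos,ilo,ily,ioy,los,loy,osy
∂3: piv[dhil,fgio,fgiy,fglo,fgls,fgos,fgoy,fhlo,fhls,fhos,filo,fily,fioy,flos,floy] rk=15  ker:gioy,glos,hlos,iloy
rk∂_2=23

rank∂_2=23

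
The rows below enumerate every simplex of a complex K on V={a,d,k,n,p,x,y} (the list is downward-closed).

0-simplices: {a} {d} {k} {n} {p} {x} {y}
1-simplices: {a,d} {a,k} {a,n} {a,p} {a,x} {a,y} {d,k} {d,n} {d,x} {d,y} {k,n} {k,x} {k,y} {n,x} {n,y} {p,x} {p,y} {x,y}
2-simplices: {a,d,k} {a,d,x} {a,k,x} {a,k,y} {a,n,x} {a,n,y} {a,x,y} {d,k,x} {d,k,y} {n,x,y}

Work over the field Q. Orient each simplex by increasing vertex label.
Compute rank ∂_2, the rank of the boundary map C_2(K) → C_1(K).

rank∂_2=8

n_0=7 n_1=18 n_2=10  [Q]
∂1: piv[ad,ak,an,ap,ax,ay] rk=6  ker:dk,dn,dx,dy,kn,kx,ky,nx,ny,px,py,xy
∂2: piv[adk,adx,akx,aky,anx,any,axy,dky] rk=8  ker:dkx,nxy
rk∂_2=8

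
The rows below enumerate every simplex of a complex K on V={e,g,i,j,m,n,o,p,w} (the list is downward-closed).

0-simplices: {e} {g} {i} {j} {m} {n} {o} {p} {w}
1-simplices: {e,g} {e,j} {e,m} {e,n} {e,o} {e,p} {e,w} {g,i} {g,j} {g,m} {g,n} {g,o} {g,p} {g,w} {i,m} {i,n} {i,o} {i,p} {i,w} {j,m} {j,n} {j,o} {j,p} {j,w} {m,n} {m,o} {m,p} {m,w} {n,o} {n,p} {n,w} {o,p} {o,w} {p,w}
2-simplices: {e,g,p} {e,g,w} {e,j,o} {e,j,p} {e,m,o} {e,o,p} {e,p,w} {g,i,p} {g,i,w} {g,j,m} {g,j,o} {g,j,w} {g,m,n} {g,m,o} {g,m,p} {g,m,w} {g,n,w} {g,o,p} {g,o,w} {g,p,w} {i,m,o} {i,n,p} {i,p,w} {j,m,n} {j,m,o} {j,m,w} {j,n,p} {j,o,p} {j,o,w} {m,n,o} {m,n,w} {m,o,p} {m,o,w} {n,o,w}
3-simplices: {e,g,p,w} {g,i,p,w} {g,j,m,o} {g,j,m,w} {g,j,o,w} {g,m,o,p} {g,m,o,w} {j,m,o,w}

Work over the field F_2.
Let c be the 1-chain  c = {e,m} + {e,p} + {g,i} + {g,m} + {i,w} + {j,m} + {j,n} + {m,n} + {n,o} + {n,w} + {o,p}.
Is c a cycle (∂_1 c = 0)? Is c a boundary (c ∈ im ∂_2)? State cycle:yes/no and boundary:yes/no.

n_0=9 n_1=34 n_2=34 n_3=8  [Z2]
∂1: piv[eg,ej,em,en,eo,ep,ew,gi] rk=8  ker:gj,gm,gn,go,gp,gw,im,in,io,ip,iw,jm,jn,jo,jp,jw,mn,mo,mp,mw,no,np,nw,op,ow,pw
∂2: piv[egp,egw,ejo,ejp,emo,eop,epw,gip,giw,gjm,gjo,gjw,gmn,gmo,gmp,gmw,gnw,gop,gow,imo,inp,jmn,jnp,mno] rk=24  ker:gpw,ipw,jmo,jmw,jop,jow,mnw,mop,mow,now
∂3: piv[egpw,gipw,gjmo,gjmw,gjow,gmop,gmow] rk=7  ker:jmow
∂1c = 0
c vs im∂2: reduces to 0 ⇒ boundary

cycle:yes boundary:yes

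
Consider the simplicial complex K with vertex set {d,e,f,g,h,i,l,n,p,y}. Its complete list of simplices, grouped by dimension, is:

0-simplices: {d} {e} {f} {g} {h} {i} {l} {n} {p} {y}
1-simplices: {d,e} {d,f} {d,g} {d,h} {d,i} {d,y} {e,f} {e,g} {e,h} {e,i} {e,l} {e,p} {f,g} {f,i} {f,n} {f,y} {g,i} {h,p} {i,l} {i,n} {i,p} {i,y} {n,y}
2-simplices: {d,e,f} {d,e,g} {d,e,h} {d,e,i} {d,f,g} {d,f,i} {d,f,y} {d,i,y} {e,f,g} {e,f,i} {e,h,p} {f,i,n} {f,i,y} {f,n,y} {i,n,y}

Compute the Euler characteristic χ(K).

n_0=10 n_1=23 n_2=15
χ=+10−23+15=2

χ(K)=2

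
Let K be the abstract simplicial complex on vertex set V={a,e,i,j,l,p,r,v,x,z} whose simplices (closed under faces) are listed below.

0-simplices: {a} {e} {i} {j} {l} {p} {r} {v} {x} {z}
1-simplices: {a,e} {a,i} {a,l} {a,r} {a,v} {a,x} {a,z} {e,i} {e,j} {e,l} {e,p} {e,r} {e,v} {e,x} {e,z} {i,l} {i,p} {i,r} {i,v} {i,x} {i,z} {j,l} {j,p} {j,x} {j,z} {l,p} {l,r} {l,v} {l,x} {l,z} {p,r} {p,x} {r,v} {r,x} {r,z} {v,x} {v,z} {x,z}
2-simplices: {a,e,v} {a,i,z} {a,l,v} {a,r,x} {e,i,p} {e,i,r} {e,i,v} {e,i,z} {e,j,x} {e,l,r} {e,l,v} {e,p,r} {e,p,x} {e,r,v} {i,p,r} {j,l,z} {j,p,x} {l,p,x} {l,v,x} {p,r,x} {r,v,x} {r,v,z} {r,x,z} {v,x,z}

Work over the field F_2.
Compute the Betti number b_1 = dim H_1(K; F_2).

b_1=7

n_0=10 n_1=38 n_2=24  [Z2]
∂1: piv[ae,ai,al,ar,av,ax,az,ej,ep] rk=9  ker:ei,el,er,ev,ex,ez,il,ip,ir,iv,ix,iz,jl,jp,jx,jz,lp,lr,lv,lx,lz,pr,px,rv,rx,rz,vx,vz,xz
∂2: piv[aev,aiz,alv,arx,eip,eir,eiv,eiz,ejx,elr,elv,epr,epx,erv,jlz,jpx,lpx,lvx,prx,rvx,rvz,rxz] rk=22  ker:ipr,vxz
b_1=(38−9)−22=7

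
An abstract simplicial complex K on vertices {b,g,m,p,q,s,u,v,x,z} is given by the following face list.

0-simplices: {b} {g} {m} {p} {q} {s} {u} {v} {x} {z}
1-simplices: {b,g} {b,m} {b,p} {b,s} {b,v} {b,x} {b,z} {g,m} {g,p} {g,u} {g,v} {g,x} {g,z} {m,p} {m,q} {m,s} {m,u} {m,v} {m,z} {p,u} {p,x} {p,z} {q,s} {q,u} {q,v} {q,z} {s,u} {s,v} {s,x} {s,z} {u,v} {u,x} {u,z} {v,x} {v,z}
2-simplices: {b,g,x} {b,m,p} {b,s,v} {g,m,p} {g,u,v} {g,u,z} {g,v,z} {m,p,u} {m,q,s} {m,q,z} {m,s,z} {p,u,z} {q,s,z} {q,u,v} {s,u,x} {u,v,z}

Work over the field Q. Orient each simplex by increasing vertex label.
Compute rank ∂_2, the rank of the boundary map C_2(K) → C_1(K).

n_0=10 n_1=35 n_2=16  [Q]
∂1: piv[bg,bm,bp,bs,bv,bx,bz,gu,mq] rk=9  ker:gm,gp,gv,gx,gz,mp,ms,mu,mv,mz,pu,px,pz,qs,qu,qv,qz,su,sv,sx,sz,uv,ux,uz,vx,vz
∂2: piv[bgx,bmp,bsv,gmp,guv,guz,gvz,mpu,mqs,mqz,msz,puz,quv,sux] rk=14  ker:qsz,uvz
rk∂_2=14

rank∂_2=14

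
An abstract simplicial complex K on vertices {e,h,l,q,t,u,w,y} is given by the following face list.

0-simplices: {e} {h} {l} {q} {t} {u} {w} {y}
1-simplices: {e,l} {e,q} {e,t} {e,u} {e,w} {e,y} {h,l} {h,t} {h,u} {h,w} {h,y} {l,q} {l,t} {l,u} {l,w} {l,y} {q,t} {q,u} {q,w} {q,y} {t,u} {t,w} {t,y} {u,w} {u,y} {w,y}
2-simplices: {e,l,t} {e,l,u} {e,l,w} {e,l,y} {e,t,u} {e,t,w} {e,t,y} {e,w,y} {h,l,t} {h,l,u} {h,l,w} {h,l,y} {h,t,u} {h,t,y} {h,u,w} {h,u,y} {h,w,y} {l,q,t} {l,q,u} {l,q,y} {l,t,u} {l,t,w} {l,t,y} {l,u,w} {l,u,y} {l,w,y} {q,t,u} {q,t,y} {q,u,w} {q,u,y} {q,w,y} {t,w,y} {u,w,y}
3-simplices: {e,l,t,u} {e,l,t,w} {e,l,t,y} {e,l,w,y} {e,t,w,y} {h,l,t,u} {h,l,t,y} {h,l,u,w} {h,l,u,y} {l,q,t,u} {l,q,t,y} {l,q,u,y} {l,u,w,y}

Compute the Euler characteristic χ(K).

χ(K)=2

n_0=8 n_1=26 n_2=33 n_3=13
χ=+8−26+33−13=2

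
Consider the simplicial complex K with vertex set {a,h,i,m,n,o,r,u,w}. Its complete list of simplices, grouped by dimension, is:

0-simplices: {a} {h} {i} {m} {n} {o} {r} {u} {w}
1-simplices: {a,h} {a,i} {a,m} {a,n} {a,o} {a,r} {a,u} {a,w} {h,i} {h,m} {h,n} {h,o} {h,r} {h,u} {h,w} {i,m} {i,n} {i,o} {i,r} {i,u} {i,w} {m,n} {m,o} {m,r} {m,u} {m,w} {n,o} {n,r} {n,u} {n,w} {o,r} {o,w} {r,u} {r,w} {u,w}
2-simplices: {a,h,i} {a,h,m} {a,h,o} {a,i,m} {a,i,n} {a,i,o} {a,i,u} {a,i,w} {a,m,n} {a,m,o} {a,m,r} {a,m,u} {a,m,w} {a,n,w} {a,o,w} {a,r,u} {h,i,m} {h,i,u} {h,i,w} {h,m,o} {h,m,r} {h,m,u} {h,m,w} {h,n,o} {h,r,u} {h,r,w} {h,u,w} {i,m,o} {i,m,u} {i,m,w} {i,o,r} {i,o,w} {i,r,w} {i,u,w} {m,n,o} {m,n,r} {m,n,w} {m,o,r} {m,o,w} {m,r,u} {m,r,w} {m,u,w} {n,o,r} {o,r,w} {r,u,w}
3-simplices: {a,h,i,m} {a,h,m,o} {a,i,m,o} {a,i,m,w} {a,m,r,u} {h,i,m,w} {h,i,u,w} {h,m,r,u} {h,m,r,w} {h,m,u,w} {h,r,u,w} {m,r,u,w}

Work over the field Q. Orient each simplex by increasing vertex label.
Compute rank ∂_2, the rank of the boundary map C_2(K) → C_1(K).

rank∂_2=26

n_0=9 n_1=35 n_2=45 n_3=12  [Q]
∂1: piv[ah,ai,am,an,ao,ar,au,aw] rk=8  ker:hi,hm,hn,ho,hr,hu,hw,im,in,io,ir,iu,iw,mn,mo,mr,mu,mw,no,nr,nu,nw,or,ow,ru,rw,uw
∂2: piv[ahi,ahm,aho,aim,ain,aio,aiu,aiw,amn,amo,amr,amu,amw,anw,aow,aru,hiu,hiw,hmr,hno,hrw,huw,ior,irw,mno,mnr] rk=26  ker:him,hmo,hmu,hmw,hru,imo,imu,imw,iow,iuw,mnw,mor,mow,mru,mrw,muw,nor,orw,ruw
∂3: piv[ahim,ahmo,aimo,aimw,amru,himw,hiuw,hmru,hmrw,hmuw,hruw] rk=11  ker:mruw
rk∂_2=26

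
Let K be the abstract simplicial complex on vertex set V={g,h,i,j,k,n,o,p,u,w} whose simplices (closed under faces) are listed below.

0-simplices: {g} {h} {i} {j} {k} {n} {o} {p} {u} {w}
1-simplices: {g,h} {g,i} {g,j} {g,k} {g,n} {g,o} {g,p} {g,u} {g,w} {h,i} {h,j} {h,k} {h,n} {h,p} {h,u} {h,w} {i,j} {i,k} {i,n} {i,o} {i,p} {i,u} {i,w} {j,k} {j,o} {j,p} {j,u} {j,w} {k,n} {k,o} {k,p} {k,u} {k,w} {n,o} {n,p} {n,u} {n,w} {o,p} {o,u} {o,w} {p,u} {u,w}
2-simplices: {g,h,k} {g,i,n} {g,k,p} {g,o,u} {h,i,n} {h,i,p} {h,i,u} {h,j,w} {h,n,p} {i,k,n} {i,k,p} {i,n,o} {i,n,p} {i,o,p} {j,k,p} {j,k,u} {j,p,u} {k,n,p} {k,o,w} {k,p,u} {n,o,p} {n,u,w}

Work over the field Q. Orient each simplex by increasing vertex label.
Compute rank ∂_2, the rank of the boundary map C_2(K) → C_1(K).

rank∂_2=18

n_0=10 n_1=42 n_2=22  [Q]
∂1: piv[gh,gi,gj,gk,gn,go,gp,gu,gw] rk=9  ker:hi,hj,hk,hn,hp,hu,hw,ij,ik,in,io,ip,iu,iw,jk,jo,jp,ju,jw,kn,ko,kp,ku,kw,no,np,nu,nw,op,ou,ow,pu,uw
∂2: piv[ghk,gin,gkp,gou,hin,hip,hiu,hjw,hnp,ikn,ikp,ino,iop,jkp,jku,jpu,kow,nuw] rk=18  ker:inp,knp,kpu,nop
rk∂_2=18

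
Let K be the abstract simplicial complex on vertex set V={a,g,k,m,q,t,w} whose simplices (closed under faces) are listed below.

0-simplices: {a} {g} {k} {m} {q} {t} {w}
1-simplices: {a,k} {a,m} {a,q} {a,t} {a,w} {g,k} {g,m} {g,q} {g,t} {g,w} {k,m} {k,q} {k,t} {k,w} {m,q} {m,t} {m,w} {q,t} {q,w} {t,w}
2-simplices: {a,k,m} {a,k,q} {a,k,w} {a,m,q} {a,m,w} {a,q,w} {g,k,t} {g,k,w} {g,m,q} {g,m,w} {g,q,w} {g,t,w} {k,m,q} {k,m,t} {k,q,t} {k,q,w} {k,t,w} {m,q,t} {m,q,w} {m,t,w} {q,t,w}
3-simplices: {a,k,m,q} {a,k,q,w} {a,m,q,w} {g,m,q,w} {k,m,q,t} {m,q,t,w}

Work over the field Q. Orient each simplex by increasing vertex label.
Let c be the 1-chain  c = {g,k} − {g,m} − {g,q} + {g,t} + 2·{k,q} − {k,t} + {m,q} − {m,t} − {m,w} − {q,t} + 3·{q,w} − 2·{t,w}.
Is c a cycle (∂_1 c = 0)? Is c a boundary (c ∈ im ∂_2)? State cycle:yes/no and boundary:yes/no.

n_0=7 n_1=20 n_2=21 n_3=6  [Q]
∂1: piv[ak,am,aq,at,aw,gk] rk=6  ker:gm,gq,gt,gw,km,kq,kt,kw,mq,mt,mw,qt,qw,tw
∂2: piv[akm,akq,akw,amq,amw,aqw,gkt,gkw,gmq,gmw,gtw,kmt,kqt] rk=13  ker:gqw,kmq,kqw,ktw,mqt,mqw,mtw,qtw
∂3: piv[akmq,akqw,amqw,gmqw,kmqt,mqtw] rk=6
∂1c = 0
c vs im∂2: reduces to 0 ⇒ boundary

cycle:yes boundary:yes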